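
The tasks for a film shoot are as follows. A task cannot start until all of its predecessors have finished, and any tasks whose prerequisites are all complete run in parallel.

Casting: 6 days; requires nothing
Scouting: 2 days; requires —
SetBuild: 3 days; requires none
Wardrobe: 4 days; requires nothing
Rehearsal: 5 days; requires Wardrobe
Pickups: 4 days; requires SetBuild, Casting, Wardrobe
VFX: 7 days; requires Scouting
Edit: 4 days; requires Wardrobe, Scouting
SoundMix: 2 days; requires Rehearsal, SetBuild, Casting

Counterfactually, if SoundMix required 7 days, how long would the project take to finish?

Baseline: Wardrobe→Rehearsal→SoundMix = 4+5+2 = 11 → 11 days.
SoundMix is on the critical path; changing it to 7 makes that path 16 days.
That remains the longest chain; total 16 days.

16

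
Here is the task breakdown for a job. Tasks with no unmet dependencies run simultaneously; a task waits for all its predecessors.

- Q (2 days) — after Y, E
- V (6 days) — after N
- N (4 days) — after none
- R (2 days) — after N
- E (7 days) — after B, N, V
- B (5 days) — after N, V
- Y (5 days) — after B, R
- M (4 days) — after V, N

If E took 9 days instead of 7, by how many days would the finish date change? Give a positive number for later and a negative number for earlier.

Actual critical path: N→V→B→E→Q = 4+6+5+7+2 = 24 ⇒ 24 days.
Since E is critical, the +2 change carries straight to that chain (now 26 days).
The critical path is still N→V→B→E→Q; finish is now 26 days.
Change in finish: 26 − 24 = +2 days.

2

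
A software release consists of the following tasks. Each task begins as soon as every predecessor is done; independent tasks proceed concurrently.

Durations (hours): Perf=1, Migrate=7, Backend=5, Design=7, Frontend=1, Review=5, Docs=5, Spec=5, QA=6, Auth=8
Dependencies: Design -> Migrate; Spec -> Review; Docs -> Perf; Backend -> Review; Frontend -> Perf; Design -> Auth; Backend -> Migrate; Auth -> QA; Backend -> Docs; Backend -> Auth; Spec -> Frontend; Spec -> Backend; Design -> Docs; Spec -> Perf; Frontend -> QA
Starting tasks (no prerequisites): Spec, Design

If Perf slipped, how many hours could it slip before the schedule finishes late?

Critical path: Spec→Backend→Auth→QA = 5+5+8+6 = 24, so the finish is 24 hours.
The longest chain containing Perf totals 16 hours.
Slack of Perf = 23 − 15 = 8 hours.

8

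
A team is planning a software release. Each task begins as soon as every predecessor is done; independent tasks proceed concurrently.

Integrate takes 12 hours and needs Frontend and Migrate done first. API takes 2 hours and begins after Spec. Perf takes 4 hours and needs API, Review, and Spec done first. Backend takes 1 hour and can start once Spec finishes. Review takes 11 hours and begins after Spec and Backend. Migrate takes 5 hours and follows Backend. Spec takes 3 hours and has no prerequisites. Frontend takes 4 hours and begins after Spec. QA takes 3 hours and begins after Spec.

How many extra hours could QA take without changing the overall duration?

15

The longest chain is Spec→Backend→Migrate→Integrate = 3+1+5+12 = 21; overall finish 21 hours.
The longest chain containing QA totals 6 hours.
So QA can slip 21 − 6 = 15 hours.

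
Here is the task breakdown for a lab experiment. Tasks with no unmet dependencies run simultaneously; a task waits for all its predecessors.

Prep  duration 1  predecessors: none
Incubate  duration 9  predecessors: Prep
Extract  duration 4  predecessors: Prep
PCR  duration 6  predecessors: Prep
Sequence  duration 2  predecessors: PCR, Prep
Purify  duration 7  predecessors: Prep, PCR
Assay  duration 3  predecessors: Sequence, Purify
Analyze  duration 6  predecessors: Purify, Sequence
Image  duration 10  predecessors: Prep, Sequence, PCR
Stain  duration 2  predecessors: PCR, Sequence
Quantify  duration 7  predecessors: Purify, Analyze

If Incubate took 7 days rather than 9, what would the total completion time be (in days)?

The binding path is Prep→PCR→Purify→Analyze→Quantify = 1+6+7+6+7 = 27; finish at 27 days.
Incubate has 17 days of float (longest path through it is 10).
That remains the longest chain; total 27 days.

27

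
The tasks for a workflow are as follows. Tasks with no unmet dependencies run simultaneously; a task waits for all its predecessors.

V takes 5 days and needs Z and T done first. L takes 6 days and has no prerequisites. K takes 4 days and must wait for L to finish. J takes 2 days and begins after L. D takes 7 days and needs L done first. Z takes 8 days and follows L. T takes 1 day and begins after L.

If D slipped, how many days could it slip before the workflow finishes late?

Critical path: L→Z→V = 6+8+5 = 19, so the finish is 19 days.
Longest path through D: 13 days (earliest finish 13, latest finish 19).
Slack of D = 12 − 6 = 6 days.

6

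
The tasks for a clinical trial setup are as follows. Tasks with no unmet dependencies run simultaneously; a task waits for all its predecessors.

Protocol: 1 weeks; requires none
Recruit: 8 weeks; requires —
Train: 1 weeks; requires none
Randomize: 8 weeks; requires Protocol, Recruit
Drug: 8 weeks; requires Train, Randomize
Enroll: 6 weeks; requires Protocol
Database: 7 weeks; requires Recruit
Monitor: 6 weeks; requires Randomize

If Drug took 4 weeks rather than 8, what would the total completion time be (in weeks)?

22

As given, the longest chain is Recruit→Randomize→Drug = 8+8+8 = 24, so the finish is 24 weeks.
Drug lies on that path, so at 4 weeks the path becomes 20 weeks.
The binding chain switches to Recruit→Randomize→Monitor = 8+8+6 = 22; finish 22 weeks.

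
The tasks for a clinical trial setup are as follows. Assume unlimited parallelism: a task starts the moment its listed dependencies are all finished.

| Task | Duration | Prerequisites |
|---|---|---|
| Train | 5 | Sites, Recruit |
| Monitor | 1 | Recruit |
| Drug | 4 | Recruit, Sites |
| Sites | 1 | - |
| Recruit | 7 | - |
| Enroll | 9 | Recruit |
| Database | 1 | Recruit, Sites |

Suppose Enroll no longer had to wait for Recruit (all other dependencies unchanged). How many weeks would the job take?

12

With the dependency in place, Recruit→Enroll = 7+9 = 16 sets the finish at 16 weeks.
Without Recruit→Enroll, Enroll's earliest start moves from 7 to 0.
After: Recruit→Train = 7+5 = 12 → 12 weeks.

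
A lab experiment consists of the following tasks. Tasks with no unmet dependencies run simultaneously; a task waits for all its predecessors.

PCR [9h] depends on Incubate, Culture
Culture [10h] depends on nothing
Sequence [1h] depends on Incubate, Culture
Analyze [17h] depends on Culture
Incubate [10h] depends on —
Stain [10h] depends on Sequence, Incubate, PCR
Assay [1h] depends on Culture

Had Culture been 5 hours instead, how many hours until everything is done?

29

As given, the longest chain is Culture→PCR→Stain = 10+9+10 = 29, so the finish is 29 hours.
Since Culture is critical, the -5 change carries straight to that chain (now 24 hours).
Now Incubate→PCR→Stain = 10+9+10 = 29 is longest, so the finish becomes 29 hours.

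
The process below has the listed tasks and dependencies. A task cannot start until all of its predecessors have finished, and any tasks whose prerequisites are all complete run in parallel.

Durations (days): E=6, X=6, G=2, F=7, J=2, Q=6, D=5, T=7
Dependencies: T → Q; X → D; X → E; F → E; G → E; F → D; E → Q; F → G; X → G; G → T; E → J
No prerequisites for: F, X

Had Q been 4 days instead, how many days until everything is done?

As given, the longest chain is F→G→T→Q = 7+2+7+6 = 22, so the finish is 22 days.
Since Q is critical, the -2 change carries straight to that chain (now 20 days).
That remains the longest chain; total 20 days.

20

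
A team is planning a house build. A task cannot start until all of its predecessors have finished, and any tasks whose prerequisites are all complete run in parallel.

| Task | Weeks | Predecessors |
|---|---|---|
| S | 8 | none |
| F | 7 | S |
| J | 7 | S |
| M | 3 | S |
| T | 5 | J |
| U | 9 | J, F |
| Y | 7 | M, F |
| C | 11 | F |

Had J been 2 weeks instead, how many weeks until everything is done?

Baseline: S→F→C = 8+7+11 = 26 → 26 weeks.
The longest path through J is only 24 weeks, so J has float 2.
The critical path is still S→F→C; finish is now 26 weeks.

26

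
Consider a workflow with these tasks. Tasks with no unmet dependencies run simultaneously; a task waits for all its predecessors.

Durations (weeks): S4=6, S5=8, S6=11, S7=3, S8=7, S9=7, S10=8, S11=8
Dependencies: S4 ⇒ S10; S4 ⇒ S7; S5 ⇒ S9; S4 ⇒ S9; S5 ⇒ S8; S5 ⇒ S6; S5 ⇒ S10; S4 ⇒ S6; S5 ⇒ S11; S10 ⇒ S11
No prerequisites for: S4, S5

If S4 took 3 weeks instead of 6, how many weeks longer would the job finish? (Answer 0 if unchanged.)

The binding path is S5→S10→S11 = 8+8+8 = 24; finish at 24 weeks.
S4 has 2 weeks of float (longest path through it is 22).
The critical path is still S5→S10→S11; finish is now 24 weeks.
Change in finish: 24 − 24 = +0 weeks.

0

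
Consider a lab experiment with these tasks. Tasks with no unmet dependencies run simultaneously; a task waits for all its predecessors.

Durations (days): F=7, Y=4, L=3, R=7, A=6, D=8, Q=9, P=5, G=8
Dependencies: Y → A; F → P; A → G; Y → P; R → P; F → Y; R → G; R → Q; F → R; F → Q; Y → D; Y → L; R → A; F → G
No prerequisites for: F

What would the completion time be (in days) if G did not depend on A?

Before: longest chain F→R→A→G = 7+7+6+8 = 28, finish 28.
Without A→G, G's earliest start moves from 20 to 14.
The longest chain is now F→R→Q = 7+7+9 = 23, so the plan takes 23 days.

23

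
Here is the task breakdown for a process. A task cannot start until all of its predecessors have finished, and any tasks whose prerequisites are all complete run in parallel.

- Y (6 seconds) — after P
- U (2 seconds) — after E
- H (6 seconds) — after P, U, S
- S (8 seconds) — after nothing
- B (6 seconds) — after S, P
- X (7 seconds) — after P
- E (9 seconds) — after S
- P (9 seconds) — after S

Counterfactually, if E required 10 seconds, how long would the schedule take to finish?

26

The binding path is S→E→U→H = 8+9+2+6 = 25; finish at 25 seconds.
Since E is critical, the +1 change carries straight to that chain (now 26 seconds).
No other chain overtakes it, so the finish is 26 seconds.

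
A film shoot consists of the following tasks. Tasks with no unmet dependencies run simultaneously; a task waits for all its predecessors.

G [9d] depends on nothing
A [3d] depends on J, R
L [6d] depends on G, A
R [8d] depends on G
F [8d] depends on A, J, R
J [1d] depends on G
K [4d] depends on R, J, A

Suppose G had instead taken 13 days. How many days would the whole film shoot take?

The binding path is G→R→A→F = 9+8+3+8 = 28; finish at 28 days.
G lies on that path, so at 13 days the path becomes 32 days.
No other chain overtakes it, so the finish is 32 days.

32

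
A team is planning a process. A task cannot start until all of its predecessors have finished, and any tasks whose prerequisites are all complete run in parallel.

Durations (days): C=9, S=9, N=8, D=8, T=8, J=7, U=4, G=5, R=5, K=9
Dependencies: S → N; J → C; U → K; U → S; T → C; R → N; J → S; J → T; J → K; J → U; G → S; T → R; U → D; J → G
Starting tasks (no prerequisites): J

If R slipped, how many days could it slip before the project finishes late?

Critical path: J→G→S→N = 7+5+9+8 = 29, so the finish is 29 days.
R finishes as early as 20 and must finish by 21.
Float = 29 − 28 = 1.

1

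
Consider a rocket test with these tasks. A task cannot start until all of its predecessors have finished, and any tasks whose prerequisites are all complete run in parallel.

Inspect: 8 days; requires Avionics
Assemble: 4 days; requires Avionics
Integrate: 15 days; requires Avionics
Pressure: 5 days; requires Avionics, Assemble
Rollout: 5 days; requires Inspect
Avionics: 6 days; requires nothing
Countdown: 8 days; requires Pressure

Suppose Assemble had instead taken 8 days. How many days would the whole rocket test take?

27

Critical path before the change: Avionics→Assemble→Pressure→Countdown = 6+4+5+8 = 23 giving 23 days.
Since Assemble is critical, the +4 change carries straight to that chain (now 27 days).
No other chain overtakes it, so the finish is 27 days.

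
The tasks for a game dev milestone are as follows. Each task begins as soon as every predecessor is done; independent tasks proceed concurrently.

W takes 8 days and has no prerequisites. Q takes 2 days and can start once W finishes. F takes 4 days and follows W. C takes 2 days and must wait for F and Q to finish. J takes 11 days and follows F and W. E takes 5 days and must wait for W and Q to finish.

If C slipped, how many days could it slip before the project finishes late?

The longest chain is W→F→J = 8+4+11 = 23; overall finish 23 days.
C finishes as early as 14 and must finish by 23.
Float = 23 − 14 = 9.

9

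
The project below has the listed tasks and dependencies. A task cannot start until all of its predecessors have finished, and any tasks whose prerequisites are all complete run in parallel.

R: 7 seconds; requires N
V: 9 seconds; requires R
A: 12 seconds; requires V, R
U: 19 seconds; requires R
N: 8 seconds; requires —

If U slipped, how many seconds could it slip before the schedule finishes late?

N→R→V→A = 8+7+9+12 = 36 sets the makespan at 36 seconds.
The longest chain containing U totals 34 seconds.
Float = 36 − 34 = 2.

2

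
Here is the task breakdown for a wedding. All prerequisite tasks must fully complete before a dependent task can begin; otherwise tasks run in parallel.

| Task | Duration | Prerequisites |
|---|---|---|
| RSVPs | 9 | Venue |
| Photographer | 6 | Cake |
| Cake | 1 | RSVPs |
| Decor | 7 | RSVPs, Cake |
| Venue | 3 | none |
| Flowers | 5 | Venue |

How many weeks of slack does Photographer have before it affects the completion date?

1

Critical path: Venue→RSVPs→Cake→Decor = 3+9+1+7 = 20, so the finish is 20 weeks.
The longest chain containing Photographer totals 19 weeks.
Slack of Photographer = 14 − 13 = 1 week.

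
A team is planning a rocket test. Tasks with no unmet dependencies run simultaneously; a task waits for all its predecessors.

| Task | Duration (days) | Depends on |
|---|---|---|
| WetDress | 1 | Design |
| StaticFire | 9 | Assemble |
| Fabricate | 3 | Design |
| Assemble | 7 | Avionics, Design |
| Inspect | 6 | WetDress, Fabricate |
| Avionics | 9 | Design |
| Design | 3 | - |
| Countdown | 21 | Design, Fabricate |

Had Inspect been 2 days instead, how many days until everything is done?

28

Critical path before the change: Design→Avionics→Assemble→StaticFire = 3+9+7+9 = 28 giving 28 days.
The longest path through Inspect is only 12 days, so Inspect has float 16.
That remains the longest chain; total 28 days.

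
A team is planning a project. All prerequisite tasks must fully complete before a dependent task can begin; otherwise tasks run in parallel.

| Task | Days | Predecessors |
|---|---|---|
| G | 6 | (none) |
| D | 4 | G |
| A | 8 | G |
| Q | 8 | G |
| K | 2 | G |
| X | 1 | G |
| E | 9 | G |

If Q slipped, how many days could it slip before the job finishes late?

1

The longest chain is G→E = 6+9 = 15; overall finish 15 days.
The longest chain containing Q totals 14 days.
So Q can slip 15 − 14 = 1 day.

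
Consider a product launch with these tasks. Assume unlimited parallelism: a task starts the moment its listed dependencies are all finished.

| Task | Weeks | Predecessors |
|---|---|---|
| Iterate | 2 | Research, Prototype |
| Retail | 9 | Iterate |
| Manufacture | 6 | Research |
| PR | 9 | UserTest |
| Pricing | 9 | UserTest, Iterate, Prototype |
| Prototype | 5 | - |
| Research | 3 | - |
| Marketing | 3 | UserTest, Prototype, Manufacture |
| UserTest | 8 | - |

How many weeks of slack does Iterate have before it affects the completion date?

The longest chain is UserTest→Pricing = 8+9 = 17; overall finish 17 weeks.
Longest path through Iterate: 16 weeks (earliest finish 7, latest finish 8).
Float = 17 − 16 = 1.

1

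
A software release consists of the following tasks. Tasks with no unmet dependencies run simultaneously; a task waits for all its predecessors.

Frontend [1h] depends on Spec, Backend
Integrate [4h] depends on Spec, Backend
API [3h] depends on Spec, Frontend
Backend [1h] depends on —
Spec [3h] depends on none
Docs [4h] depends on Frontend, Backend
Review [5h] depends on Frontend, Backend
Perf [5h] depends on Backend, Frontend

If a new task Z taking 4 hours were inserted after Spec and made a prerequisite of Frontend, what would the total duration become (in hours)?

Originally the software release takes 9 hours.
With Z inserted, Frontend now waits for max(Spec, Backend, Z).
New critical path: Spec→Z→Frontend→Review = 3+4+1+5 = 13 ⇒ 13 hours.

13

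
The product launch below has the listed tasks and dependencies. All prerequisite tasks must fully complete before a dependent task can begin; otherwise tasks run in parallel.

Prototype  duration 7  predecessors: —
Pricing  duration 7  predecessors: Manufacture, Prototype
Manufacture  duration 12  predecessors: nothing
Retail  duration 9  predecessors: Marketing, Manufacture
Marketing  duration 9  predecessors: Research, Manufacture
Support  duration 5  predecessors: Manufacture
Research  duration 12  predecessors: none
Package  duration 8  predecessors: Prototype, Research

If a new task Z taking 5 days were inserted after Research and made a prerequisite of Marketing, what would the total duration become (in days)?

35

Originally the project takes 30 days.
With Z inserted, Marketing now waits for max(Research, Manufacture, Z).
New critical path: Research→Z→Marketing→Retail = 12+5+9+9 = 35 ⇒ 35 days.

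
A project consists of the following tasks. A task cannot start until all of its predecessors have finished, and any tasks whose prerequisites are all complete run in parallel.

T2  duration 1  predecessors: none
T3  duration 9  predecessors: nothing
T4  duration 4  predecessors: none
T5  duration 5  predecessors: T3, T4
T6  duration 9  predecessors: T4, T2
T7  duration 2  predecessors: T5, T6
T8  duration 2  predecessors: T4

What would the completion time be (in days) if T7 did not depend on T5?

15

Before: longest chain T3→T5→T7 = 9+5+2 = 16, finish 16.
Without T5→T7, T7's earliest start moves from 14 to 13.
After: T4→T6→T7 = 4+9+2 = 15 → 15 days.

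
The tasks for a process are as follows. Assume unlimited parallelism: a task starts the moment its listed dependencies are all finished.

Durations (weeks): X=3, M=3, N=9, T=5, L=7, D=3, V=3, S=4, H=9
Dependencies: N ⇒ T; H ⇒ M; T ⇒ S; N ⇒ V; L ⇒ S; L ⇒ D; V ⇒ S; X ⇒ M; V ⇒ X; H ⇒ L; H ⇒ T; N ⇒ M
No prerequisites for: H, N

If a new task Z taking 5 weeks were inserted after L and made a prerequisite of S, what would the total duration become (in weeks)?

25

Originally the job takes 20 weeks.
With Z inserted, S now waits for max(T, L, V, Z).
New critical path: H→L→Z→S = 9+7+5+4 = 25 ⇒ 25 weeks.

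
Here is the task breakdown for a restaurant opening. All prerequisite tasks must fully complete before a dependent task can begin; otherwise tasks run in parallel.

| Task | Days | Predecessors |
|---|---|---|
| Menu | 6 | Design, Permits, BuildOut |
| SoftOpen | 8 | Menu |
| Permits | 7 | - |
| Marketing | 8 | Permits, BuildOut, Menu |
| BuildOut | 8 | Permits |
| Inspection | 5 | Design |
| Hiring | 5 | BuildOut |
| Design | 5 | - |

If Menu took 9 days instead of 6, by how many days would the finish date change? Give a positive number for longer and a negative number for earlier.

Critical path before the change: Permits→BuildOut→Menu→Marketing = 7+8+6+8 = 29 giving 29 days.
Menu lies on that path, so at 9 days the path becomes 32 days.
No other chain overtakes it, so the finish is 32 days.
Change in finish: 32 − 29 = +3 days.

3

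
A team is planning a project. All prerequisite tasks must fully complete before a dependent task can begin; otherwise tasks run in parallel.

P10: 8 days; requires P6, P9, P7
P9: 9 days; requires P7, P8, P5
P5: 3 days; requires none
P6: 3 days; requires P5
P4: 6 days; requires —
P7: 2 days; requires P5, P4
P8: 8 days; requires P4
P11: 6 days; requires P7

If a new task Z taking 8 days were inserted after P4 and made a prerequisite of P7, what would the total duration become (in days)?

Originally the project takes 31 days.
With Z inserted, P7 now waits for max(P5, P4, Z).
New critical path: P4→Z→P7→P9→P10 = 6+8+2+9+8 = 33 ⇒ 33 days.

33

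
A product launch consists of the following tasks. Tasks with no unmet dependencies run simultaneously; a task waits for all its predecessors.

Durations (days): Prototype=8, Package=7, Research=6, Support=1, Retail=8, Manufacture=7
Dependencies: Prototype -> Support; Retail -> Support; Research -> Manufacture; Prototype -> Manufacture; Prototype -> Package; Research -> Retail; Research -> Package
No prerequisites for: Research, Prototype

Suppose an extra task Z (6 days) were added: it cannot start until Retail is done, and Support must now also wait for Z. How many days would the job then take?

Originally the job takes 15 days.
With Z inserted, Support now waits for max(Retail, Prototype, Z).
New critical path: Research→Retail→Z→Support = 6+8+6+1 = 21 ⇒ 21 days.

21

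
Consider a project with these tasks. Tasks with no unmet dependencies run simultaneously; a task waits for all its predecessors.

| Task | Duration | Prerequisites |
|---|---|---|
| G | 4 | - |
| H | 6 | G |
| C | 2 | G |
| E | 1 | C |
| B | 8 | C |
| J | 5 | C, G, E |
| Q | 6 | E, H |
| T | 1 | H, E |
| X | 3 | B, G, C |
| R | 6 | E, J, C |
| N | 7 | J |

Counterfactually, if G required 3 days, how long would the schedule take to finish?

Critical path before the change: G→C→E→J→N = 4+2+1+5+7 = 19 giving 19 days.
G lies on that path, so at 3 days the path becomes 18 days.
No other chain overtakes it, so the finish is 18 days.

18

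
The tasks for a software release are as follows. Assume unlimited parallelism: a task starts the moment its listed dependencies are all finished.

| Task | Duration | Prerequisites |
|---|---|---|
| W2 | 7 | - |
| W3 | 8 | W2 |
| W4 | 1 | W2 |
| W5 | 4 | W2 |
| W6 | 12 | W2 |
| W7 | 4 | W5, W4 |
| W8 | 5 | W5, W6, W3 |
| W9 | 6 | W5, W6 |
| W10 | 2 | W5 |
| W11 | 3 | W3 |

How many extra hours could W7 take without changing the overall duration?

10

The longest chain is W2→W6→W9 = 7+12+6 = 25; overall finish 25 hours.
W7 finishes as early as 15 and must finish by 25.
Slack of W7 = 21 − 11 = 10 hours.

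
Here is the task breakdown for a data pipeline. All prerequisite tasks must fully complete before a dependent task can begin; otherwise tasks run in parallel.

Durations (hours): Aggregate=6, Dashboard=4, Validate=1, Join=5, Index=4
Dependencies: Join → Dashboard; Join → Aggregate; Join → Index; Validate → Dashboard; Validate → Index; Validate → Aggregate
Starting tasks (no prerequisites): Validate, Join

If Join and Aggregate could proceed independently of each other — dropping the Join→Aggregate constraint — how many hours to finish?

9

Before: longest chain Join→Aggregate = 5+6 = 11, finish 11.
Without Join→Aggregate, Aggregate's earliest start moves from 5 to 1.
After: Join→Index = 5+4 = 9 → 9 hours.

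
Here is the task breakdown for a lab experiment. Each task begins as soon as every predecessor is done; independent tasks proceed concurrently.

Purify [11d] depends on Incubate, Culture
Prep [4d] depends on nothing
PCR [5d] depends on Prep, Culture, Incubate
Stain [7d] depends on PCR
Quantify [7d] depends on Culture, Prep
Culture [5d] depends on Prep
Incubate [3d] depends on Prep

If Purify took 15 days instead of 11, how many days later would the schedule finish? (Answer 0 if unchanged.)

3

As given, the longest chain is Prep→Culture→PCR→Stain = 4+5+5+7 = 21, so the finish is 21 days.
Purify has 1 day of float (longest path through it is 20).
New critical path: Prep→Culture→Purify = 4+5+15 = 24 ⇒ 24 days.
Change in finish: 24 − 21 = +3 days.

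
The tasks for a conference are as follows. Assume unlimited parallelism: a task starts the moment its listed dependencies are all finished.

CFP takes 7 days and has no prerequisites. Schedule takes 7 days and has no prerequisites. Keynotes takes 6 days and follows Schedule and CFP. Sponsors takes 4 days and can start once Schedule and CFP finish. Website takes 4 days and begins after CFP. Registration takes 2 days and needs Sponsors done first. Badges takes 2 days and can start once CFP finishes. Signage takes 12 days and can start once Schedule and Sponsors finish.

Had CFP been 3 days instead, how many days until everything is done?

Critical path before the change: CFP→Sponsors→Signage = 7+4+12 = 23 giving 23 days.
CFP lies on that path, so at 3 days the path becomes 19 days.
Now Schedule→Sponsors→Signage = 7+4+12 = 23 is longest, so the finish becomes 23 days.

23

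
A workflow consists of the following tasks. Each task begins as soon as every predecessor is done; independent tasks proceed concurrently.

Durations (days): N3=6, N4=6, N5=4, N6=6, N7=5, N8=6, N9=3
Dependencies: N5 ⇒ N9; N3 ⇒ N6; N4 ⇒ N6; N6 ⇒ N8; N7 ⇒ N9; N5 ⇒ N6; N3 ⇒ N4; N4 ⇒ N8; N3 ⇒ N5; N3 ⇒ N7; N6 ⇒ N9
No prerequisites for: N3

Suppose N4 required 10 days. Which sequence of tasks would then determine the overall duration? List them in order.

N3, N4, N6, N8

Baseline: N3→N4→N6→N8 = 6+6+6+6 = 24 → 24 days.
N4 is on the critical path; changing it to 10 makes that path 28 days.
That remains the longest chain; total 28 days.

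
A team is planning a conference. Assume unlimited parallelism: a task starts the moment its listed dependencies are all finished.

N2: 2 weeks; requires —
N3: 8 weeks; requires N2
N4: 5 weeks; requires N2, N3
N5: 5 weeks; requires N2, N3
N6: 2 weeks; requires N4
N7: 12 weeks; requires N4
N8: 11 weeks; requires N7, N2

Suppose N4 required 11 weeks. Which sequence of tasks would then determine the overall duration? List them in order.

Actual critical path: N2→N3→N4→N7→N8 = 2+8+5+12+11 = 38 ⇒ 38 weeks.
Since N4 is critical, the +6 change carries straight to that chain (now 44 weeks).
The critical path is still N2→N3→N4→N7→N8; finish is now 44 weeks.

N2, N3, N4, N7, N8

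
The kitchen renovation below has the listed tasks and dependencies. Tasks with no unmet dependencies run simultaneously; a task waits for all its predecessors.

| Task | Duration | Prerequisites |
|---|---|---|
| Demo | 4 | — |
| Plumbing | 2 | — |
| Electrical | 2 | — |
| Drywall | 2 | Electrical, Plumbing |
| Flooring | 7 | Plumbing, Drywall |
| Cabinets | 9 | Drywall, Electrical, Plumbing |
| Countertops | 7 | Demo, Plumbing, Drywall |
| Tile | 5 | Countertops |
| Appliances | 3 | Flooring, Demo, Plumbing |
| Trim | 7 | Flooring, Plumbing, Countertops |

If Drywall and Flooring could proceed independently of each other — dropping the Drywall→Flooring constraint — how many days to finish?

18

Before: longest chain Demo→Countertops→Trim = 4+7+7 = 18, finish 18.
Without Drywall→Flooring, Flooring's earliest start moves from 4 to 2.
After: Demo→Countertops→Trim = 4+7+7 = 18 → 18 days.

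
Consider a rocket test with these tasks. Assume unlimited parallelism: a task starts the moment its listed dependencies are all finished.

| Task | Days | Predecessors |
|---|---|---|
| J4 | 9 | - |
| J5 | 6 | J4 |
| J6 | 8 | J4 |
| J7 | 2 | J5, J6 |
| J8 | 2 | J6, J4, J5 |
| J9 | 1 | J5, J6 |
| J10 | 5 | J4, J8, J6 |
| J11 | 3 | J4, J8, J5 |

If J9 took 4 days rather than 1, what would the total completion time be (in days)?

24

Critical path before the change: J4→J6→J8→J10 = 9+8+2+5 = 24 giving 24 days.
J9 has 6 days of float (longest path through it is 18).
The critical path is still J4→J6→J8→J10; finish is now 24 days.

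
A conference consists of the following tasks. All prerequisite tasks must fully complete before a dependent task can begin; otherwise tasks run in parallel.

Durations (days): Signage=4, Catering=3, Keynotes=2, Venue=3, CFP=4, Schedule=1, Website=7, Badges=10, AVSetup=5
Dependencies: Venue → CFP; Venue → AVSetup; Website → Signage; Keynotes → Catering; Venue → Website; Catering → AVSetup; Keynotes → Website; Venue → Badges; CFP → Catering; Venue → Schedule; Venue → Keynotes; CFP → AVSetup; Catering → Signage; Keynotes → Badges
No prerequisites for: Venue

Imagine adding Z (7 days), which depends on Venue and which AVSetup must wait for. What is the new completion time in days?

Originally the job takes 16 days.
With Z inserted, AVSetup now waits for max(Venue, Catering, CFP, Z).
New critical path: Venue→Keynotes→Website→Signage = 3+2+7+4 = 16 ⇒ 16 days.

16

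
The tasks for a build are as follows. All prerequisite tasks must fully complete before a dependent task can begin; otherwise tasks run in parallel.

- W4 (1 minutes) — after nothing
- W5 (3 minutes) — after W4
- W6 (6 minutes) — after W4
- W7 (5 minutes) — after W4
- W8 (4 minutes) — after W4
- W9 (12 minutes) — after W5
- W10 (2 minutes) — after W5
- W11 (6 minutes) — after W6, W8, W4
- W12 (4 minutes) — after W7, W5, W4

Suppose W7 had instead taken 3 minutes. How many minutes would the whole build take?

Critical path before the change: W4→W5→W9 = 1+3+12 = 16 giving 16 minutes.
W7 has 6 minutes of float (longest path through it is 10).
That remains the longest chain; total 16 minutes.

16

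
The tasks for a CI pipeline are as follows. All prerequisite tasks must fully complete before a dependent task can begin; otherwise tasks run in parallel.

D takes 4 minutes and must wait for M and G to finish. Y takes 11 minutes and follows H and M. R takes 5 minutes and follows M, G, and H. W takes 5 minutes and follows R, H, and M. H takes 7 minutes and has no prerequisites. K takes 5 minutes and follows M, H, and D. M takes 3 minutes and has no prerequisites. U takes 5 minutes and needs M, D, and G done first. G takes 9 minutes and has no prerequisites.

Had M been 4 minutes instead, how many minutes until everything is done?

Baseline: G→R→W = 9+5+5 = 19 → 19 minutes.
The longest path through M is only 14 minutes, so M has float 5.
No other chain overtakes it, so the finish is 19 minutes.

19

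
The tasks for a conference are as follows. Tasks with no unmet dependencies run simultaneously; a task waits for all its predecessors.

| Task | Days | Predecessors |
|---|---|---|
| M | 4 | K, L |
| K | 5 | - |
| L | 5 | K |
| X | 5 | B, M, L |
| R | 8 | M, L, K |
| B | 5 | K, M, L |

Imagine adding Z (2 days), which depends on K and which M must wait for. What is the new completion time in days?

24

Originally the job takes 24 days.
With Z inserted, M now waits for max(K, L, Z).
New critical path: K→L→M→B→X = 5+5+4+5+5 = 24 ⇒ 24 days.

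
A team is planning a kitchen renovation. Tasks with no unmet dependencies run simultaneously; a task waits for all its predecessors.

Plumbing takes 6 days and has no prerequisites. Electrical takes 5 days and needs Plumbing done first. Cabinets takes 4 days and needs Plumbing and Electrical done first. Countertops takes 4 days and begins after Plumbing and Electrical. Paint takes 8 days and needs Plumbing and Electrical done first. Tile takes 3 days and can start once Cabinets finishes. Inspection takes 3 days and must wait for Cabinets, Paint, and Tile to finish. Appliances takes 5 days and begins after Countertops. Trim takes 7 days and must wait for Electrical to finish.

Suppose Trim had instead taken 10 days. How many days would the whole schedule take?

22

Actual critical path: Plumbing→Electrical→Paint→Inspection = 6+5+8+3 = 22 ⇒ 22 days.
The longest path through Trim is only 18 days, so Trim has float 4.
That remains the longest chain; total 22 days.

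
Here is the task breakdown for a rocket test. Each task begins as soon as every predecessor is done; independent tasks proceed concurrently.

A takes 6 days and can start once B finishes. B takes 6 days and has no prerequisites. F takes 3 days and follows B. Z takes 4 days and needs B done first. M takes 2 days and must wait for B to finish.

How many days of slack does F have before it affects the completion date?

3

The longest chain is B→A = 6+6 = 12; overall finish 12 days.
The longest chain containing F totals 9 days.
Float = 12 − 9 = 3.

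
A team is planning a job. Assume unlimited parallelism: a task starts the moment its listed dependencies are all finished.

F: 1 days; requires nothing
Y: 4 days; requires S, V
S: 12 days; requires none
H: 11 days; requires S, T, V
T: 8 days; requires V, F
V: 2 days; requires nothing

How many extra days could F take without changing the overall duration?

3

Critical path: S→H = 12+11 = 23, so the finish is 23 days.
Longest path through F: 20 days (earliest finish 1, latest finish 4).
So F can slip 4 − 1 = 3 days.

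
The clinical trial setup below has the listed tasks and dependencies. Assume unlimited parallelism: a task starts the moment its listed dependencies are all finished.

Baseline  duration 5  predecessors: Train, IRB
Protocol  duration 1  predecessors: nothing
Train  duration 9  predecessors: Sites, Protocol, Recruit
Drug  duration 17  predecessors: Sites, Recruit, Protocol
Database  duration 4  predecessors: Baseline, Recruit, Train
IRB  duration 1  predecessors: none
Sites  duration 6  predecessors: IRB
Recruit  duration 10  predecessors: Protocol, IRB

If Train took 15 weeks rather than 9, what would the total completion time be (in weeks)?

Critical path before the change: Protocol→Recruit→Train→Baseline→Database = 1+10+9+5+4 = 29 giving 29 weeks.
Train lies on that path, so at 15 weeks the path becomes 35 weeks.
No other chain overtakes it, so the finish is 35 weeks.

35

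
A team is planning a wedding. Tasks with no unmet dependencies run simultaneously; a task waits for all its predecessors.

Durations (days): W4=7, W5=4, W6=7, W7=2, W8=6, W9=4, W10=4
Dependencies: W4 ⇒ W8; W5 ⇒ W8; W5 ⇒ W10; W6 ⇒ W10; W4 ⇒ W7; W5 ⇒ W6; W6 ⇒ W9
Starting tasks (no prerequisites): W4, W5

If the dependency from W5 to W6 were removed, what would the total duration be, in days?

13

Before: longest chain W5→W6→W9 = 4+7+4 = 15, finish 15.
Without W5→W6, W6's earliest start moves from 4 to 0.
After: W4→W8 = 7+6 = 13 → 13 days.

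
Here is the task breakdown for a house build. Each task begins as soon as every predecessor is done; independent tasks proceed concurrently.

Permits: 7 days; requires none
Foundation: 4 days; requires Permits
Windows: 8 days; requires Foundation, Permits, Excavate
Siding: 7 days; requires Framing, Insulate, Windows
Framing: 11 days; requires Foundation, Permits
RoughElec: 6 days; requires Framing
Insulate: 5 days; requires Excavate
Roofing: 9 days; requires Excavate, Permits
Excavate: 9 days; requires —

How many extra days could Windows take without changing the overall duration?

3

The longest chain is Permits→Foundation→Framing→Siding = 7+4+11+7 = 29; overall finish 29 days.
Windows finishes as early as 19 and must finish by 22.
So Windows can slip 22 − 19 = 3 days.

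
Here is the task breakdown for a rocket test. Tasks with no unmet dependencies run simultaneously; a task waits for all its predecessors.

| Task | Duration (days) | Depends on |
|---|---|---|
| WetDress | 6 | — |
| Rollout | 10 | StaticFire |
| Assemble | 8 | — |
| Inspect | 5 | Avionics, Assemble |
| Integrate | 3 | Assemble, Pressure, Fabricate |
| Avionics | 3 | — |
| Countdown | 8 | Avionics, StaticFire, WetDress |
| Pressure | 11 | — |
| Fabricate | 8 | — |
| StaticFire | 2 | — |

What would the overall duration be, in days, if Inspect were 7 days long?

Critical path before the change: Pressure→Integrate = 11+3 = 14 giving 14 days.
The longest path through Inspect is only 13 days, so Inspect has float 1.
New critical path: Assemble→Inspect = 8+7 = 15 ⇒ 15 days.

15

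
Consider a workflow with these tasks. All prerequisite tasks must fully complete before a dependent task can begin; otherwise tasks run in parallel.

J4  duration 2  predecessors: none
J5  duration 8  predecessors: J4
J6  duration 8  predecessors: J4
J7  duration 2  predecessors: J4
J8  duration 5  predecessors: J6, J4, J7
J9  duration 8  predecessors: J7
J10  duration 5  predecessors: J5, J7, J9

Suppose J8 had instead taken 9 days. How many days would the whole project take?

As given, the longest chain is J4→J7→J9→J10 = 2+2+8+5 = 17, so the finish is 17 days.
The longest path through J8 is only 15 days, so J8 has float 2.
The binding chain switches to J4→J6→J8 = 2+8+9 = 19; finish 19 days.

19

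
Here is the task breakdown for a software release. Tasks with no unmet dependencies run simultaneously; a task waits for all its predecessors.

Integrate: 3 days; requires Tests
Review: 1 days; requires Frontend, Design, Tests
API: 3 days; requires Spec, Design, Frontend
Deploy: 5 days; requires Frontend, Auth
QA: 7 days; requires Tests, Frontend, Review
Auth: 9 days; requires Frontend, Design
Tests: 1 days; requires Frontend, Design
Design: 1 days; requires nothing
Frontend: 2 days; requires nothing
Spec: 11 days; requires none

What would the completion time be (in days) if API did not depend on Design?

16

Original critical path: Frontend→Auth→Deploy = 2+9+5 = 16 ⇒ 16 days.
Dropping Design→API doesn't change API's earliest start (11); another predecessor still binds.
New critical path: Frontend→Auth→Deploy = 2+9+5 = 16 ⇒ 16 days.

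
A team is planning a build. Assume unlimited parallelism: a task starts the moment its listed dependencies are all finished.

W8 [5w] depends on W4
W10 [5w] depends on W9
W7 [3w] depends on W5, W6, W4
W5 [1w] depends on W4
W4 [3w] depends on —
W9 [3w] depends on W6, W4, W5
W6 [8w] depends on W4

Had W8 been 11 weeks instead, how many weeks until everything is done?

19

Critical path before the change: W4→W6→W9→W10 = 3+8+3+5 = 19 giving 19 weeks.
The longest path through W8 is only 8 weeks, so W8 has float 11.
No other chain overtakes it, so the finish is 19 weeks.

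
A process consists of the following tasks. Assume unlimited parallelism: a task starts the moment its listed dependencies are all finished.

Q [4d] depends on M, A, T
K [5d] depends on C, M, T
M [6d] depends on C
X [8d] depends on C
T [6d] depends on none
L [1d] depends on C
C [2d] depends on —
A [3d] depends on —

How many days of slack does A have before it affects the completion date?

Critical path: C→M→K = 2+6+5 = 13, so the finish is 13 days.
A finishes as early as 3 and must finish by 9.
Slack of A = 6 − 0 = 6 days.

6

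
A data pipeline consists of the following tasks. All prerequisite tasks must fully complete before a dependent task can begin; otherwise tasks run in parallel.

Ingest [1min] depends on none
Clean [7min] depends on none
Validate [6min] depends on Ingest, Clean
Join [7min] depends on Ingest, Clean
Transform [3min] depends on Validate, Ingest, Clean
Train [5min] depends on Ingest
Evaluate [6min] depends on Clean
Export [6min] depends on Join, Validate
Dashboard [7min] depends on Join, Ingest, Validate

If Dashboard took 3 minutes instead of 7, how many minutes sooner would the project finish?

1

Critical path before the change: Clean→Join→Dashboard = 7+7+7 = 21 giving 21 minutes.
Since Dashboard is critical, the -4 change carries straight to that chain (now 17 minutes).
The binding chain switches to Clean→Join→Export = 7+7+6 = 20; finish 20 minutes.
Change in finish: 20 − 21 = -1 minutes.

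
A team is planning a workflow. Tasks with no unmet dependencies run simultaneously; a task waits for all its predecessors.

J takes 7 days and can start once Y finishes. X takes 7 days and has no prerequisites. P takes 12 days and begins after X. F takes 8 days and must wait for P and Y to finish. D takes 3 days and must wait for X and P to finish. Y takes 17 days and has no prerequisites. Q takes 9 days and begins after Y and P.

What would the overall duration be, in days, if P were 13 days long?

Critical path before the change: X→P→Q = 7+12+9 = 28 giving 28 days.
P lies on that path, so at 13 days the path becomes 29 days.
No other chain overtakes it, so the finish is 29 days.

29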